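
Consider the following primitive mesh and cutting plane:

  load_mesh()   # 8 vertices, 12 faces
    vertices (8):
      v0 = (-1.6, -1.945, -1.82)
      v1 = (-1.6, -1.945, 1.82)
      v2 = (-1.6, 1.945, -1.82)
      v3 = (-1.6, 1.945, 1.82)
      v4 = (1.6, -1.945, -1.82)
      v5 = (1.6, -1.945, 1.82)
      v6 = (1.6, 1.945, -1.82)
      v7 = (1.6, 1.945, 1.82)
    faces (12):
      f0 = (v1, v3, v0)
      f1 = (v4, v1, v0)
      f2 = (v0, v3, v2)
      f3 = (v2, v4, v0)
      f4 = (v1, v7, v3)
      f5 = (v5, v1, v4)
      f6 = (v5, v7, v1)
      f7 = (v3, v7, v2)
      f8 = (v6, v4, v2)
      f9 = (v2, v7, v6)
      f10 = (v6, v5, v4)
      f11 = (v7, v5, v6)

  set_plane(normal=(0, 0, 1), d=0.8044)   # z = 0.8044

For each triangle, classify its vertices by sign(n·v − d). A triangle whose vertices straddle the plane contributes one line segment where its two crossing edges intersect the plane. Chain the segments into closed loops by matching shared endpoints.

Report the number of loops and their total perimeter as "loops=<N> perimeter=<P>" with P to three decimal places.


loops=1 perimeter=14.180

Straddling triangles (8 of 12):
  (v1,v3,v0) [++-] → (-1.6, 0.859647, 0.8044)–(-1.6, -1.945, 0.8044)  len=2.8046
  (v4,v1,v0) [-+-] → (-0.707165, -1.945, 0.8044)–(-1.6, -1.945, 0.8044)  len=0.8928
  (v0,v3,v2) [-+-] → (-1.6, 0.859647, 0.8044)–(-1.6, 1.945, 0.8044)  len=1.0854
  (v5,v1,v4) [++-] → (-0.707165, -1.945, 0.8044)–(1.6, -1.945, 0.8044)  len=2.3072
  (v3,v7,v2) [++-] → (0.707165, 1.945, 0.8044)–(-1.6, 1.945, 0.8044)  len=2.3072
  (v2,v7,v6) [-+-] → (0.707165, 1.945, 0.8044)–(1.6, 1.945, 0.8044)  len=0.8928
  (v6,v5,v4) [-+-] → (1.6, -0.859647, 0.8044)–(1.6, -1.945, 0.8044)  len=1.0854
  (v7,v5,v6) [++-] → (1.6, -0.859647, 0.8044)–(1.6, 1.945, 0.8044)  len=2.8046

Chained into 1 loop(s):
  loop 1: 8 segments, perimeter = 14.1800
Total perimeter = 14.180


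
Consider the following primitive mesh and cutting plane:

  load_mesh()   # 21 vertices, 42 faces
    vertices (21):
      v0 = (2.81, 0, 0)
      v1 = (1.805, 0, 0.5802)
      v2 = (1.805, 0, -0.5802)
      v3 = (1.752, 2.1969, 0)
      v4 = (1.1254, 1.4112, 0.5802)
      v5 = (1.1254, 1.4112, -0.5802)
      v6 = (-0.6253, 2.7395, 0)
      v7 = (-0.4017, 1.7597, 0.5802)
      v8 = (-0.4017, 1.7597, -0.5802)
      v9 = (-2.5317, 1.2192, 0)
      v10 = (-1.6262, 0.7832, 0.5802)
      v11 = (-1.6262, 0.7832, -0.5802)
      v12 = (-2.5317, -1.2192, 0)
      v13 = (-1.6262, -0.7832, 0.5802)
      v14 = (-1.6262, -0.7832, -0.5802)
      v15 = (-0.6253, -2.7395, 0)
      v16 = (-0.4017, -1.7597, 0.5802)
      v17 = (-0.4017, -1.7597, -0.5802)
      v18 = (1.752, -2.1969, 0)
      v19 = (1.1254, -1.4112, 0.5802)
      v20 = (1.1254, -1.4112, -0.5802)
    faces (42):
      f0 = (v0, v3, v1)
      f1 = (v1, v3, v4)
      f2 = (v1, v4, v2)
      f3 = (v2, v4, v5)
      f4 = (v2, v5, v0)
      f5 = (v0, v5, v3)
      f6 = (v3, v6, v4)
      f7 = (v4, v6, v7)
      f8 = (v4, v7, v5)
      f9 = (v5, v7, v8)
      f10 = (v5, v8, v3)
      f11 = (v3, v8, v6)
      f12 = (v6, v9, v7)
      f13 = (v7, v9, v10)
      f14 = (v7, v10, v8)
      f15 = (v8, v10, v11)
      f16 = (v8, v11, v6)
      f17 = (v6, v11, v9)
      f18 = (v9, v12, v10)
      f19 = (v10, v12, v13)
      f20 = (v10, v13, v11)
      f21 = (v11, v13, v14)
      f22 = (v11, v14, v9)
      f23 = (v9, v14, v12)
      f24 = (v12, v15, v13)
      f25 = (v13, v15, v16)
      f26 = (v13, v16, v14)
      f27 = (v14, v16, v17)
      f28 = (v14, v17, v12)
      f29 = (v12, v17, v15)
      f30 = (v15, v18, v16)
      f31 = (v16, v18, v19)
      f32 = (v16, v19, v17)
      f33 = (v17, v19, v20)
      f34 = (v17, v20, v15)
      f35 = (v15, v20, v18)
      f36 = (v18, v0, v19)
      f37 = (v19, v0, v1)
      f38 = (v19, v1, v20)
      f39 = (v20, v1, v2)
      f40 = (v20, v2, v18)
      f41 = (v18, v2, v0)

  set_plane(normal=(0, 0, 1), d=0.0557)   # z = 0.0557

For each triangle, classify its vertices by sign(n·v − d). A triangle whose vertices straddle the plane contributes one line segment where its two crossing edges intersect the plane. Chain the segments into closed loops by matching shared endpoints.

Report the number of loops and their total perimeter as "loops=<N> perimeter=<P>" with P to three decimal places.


Straddling triangles (28 of 42):
  (v0,v3,v1) [--+] → (1.75709, 1.98599, 0.0557)–(2.71352, 0, 0.0557)  len=2.2043
  (v1,v3,v4) [+-+] → (1.75709, 1.98599, 0.0557)–(1.69185, 2.12147, 0.0557)  len=0.1504
  (v1,v4,v2) [++-] → (1.43258, 0.773339, 0.0557)–(1.805, 0, 0.0557)  len=0.8583
  (v2,v4,v5) [-+-] → (1.43258, 0.773339, 0.0557)–(1.1254, 1.4112, 0.0557)  len=0.7080
  (v3,v6,v4) [--+] → (-0.45723, 2.61198, 0.0557)–(1.69185, 2.12147, 0.0557)  len=2.2043
  (v4,v6,v7) [+-+] → (-0.45723, 2.61198, 0.0557)–(-0.603834, 2.64544, 0.0557)  len=0.1504
  (v4,v7,v5) [++-] → (0.288548, 1.60218, 0.0557)–(1.1254, 1.4112, 0.0557)  len=0.8584
  (v5,v7,v8) [-+-] → (0.288548, 1.60218, 0.0557)–(-0.4017, 1.7597, 0.0557)  len=0.7080
  (v6,v9,v7) [--+] → (-2.32722, 1.27109, 0.0557)–(-0.603834, 2.64544, 0.0557)  len=2.2043
  (v7,v9,v10) [+-+] → (-2.32722, 1.27109, 0.0557)–(-2.44477, 1.17734, 0.0557)  len=0.1504
  (v7,v10,v8) [++-] → (-1.07273, 1.22458, 0.0557)–(-0.4017, 1.7597, 0.0557)  len=0.8583
  (v8,v10,v11) [-+-] → (-1.07273, 1.22458, 0.0557)–(-1.6262, 0.7832, 0.0557)  len=0.7079
  (v9,v12,v10) [--+] → (-2.44477, -1.02697, 0.0557)–(-2.44477, 1.17734, 0.0557)  len=2.2043
  (v10,v12,v13) [+-+] → (-2.44477, -1.02697, 0.0557)–(-2.44477, -1.17734, 0.0557)  len=0.1504
  (v10,v13,v11) [++-] → (-1.6262, -0.0751883, 0.0557)–(-1.6262, 0.7832, 0.0557)  len=0.8584
  (v11,v13,v14) [-+-] → (-1.6262, -0.0751883, 0.0557)–(-1.6262, -0.7832, 0.0557)  len=0.7080
  (v12,v15,v13) [--+] → (-0.721388, -2.55169, 0.0557)–(-2.44477, -1.17734, 0.0557)  len=2.2043
  (v13,v15,v16) [+-+] → (-0.721388, -2.55169, 0.0557)–(-0.603834, -2.64544, 0.0557)  len=0.1504
  (v13,v16,v14) [++-] → (-0.955173, -1.31832, 0.0557)–(-1.6262, -0.7832, 0.0557)  len=0.8583
  (v14,v16,v17) [-+-] → (-0.955173, -1.31832, 0.0557)–(-0.4017, -1.7597, 0.0557)  len=0.7079
  (v15,v18,v16) [--+] → (1.54524, -2.15493, 0.0557)–(-0.603834, -2.64544, 0.0557)  len=2.2043
  (v16,v18,v19) [+-+] → (1.54524, -2.15493, 0.0557)–(1.69185, -2.12147, 0.0557)  len=0.1504
  (v16,v19,v17) [++-] → (0.435152, -1.56872, 0.0557)–(-0.4017, -1.7597, 0.0557)  len=0.8584
  (v17,v19,v20) [-+-] → (0.435152, -1.56872, 0.0557)–(1.1254, -1.4112, 0.0557)  len=0.7080
  (v18,v0,v19) [--+] → (2.64828, -0.135477, 0.0557)–(1.69185, -2.12147, 0.0557)  len=2.2043
  (v19,v0,v1) [+-+] → (2.64828, -0.135477, 0.0557)–(2.71352, 0, 0.0557)  len=0.1504
  (v19,v1,v20) [++-] → (1.49782, -0.637861, 0.0557)–(1.1254, -1.4112, 0.0557)  len=0.8583
  (v20,v1,v2) [-+-] → (1.49782, -0.637861, 0.0557)–(1.805, 0, 0.0557)  len=0.7080

Chained into 2 loop(s):
  loop 1: 14 segments, perimeter = 16.4827
  loop 2: 14 segments, perimeter = 10.9641
Total perimeter = 27.447

loops=2 perimeter=27.447


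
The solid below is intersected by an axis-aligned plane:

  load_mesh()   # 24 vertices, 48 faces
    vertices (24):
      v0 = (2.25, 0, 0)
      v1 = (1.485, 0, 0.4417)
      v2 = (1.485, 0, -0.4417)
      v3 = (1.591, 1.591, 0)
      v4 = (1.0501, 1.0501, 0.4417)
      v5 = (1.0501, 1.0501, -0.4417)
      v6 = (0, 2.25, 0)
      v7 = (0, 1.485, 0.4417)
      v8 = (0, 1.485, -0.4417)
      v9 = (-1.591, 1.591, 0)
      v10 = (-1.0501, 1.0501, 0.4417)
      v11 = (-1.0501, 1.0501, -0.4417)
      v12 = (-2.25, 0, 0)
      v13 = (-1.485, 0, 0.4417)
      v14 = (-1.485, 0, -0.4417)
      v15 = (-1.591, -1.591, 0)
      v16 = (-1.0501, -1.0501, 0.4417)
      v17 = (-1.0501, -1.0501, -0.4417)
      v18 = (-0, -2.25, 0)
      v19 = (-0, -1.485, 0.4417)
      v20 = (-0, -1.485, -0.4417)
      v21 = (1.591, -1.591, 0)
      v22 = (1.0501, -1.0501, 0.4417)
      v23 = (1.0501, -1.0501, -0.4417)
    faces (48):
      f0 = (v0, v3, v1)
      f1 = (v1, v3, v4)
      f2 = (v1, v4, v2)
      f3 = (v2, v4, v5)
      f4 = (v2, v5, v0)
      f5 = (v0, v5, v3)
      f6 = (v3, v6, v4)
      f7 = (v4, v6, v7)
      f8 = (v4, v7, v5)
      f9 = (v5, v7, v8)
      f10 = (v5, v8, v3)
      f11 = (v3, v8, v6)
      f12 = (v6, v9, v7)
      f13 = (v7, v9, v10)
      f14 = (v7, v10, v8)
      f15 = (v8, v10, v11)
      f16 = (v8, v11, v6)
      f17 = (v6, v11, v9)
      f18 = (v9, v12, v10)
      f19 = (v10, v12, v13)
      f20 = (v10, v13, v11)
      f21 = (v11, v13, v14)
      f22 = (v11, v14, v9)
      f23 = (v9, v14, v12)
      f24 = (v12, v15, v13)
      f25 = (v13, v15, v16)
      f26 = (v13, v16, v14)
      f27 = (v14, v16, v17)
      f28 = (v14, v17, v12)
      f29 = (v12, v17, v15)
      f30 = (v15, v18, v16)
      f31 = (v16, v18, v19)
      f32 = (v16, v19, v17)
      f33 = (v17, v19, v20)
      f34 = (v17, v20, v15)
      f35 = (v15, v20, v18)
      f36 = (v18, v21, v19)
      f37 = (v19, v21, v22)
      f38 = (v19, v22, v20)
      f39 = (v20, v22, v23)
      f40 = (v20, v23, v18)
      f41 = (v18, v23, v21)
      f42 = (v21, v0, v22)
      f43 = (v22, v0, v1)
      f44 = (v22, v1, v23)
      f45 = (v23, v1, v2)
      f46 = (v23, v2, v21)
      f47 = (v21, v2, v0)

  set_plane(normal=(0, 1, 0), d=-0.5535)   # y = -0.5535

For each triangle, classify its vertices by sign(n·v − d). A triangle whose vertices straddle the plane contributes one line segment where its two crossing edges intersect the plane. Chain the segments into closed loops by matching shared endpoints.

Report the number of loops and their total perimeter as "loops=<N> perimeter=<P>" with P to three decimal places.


loops=2 perimeter=5.300

Straddling triangles (12 of 48):
  (v12,v15,v13) [+-+] → (-2.02074, -0.5535, 0)–(-1.52188, -0.5535, 0.288035)  len=0.5760
  (v13,v15,v16) [+--] → (-1.52188, -0.5535, 0.288035)–(-1.25577, -0.5535, 0.4417)  len=0.3073
  (v13,v16,v14) [+-+] → (-1.25577, -0.5535, 0.4417)–(-1.25577, -0.5535, 0.0239337)  len=0.4178
  (v14,v16,v17) [+--] → (-1.25577, -0.5535, 0.0239337)–(-1.25577, -0.5535, -0.4417)  len=0.4656
  (v14,v17,v12) [+-+] → (-1.25577, -0.5535, -0.4417)–(-1.61754, -0.5535, -0.232817)  len=0.4177
  (v12,v17,v15) [+--] → (-1.61754, -0.5535, -0.232817)–(-2.02074, -0.5535, 0)  len=0.4656
  (v21,v0,v22) [-+-] → (2.02074, -0.5535, 0)–(1.61754, -0.5535, 0.232817)  len=0.4656
  (v22,v0,v1) [-++] → (1.61754, -0.5535, 0.232817)–(1.25577, -0.5535, 0.4417)  len=0.4177
  (v22,v1,v23) [-+-] → (1.25577, -0.5535, 0.4417)–(1.25577, -0.5535, -0.0239337)  len=0.4656
  (v23,v1,v2) [-++] → (1.25577, -0.5535, -0.0239337)–(1.25577, -0.5535, -0.4417)  len=0.4178
  (v23,v2,v21) [-+-] → (1.25577, -0.5535, -0.4417)–(1.52188, -0.5535, -0.288035)  len=0.3073
  (v21,v2,v0) [-++] → (1.52188, -0.5535, -0.288035)–(2.02074, -0.5535, 0)  len=0.5760

Chained into 2 loop(s):
  loop 1: 6 segments, perimeter = 2.6501
  loop 2: 6 segments, perimeter = 2.6501
Total perimeter = 5.300


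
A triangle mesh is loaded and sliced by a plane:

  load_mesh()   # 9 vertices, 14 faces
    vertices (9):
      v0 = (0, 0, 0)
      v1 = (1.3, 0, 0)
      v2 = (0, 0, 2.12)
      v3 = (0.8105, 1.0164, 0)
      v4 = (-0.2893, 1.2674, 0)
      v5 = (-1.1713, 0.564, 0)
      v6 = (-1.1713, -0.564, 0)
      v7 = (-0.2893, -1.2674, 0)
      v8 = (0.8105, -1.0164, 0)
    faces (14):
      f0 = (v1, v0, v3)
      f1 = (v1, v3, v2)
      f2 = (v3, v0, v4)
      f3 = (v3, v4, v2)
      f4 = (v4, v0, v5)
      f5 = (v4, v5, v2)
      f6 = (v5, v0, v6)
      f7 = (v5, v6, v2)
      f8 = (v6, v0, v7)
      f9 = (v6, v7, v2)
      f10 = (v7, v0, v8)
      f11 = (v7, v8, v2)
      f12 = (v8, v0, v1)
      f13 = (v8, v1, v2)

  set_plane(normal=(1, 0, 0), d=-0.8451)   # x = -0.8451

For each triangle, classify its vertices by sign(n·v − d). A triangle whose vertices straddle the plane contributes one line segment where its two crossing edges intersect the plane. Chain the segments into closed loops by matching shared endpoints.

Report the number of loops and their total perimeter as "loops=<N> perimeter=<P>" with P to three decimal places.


Straddling triangles (6 of 14):
  (v4,v0,v5) [++-] → (-0.8451, 0.406929, 0)–(-0.8451, 0.824146, 0)  len=0.4172
  (v4,v5,v2) [+-+] → (-0.8451, 0.824146, 0)–(-0.8451, 0.406929, 0.590407)  len=0.7229
  (v5,v0,v6) [-+-] → (-0.8451, 0.406929, 0)–(-0.8451, -0.406929, 0)  len=0.8139
  (v5,v6,v2) [--+] → (-0.8451, -0.406929, 0.590407)–(-0.8451, 0.406929, 0.590407)  len=0.8139
  (v6,v0,v7) [-++] → (-0.8451, -0.406929, 0)–(-0.8451, -0.824146, 0)  len=0.4172
  (v6,v7,v2) [-++] → (-0.8451, -0.824146, 0)–(-0.8451, -0.406929, 0.590407)  len=0.7229

Chained into 1 loop(s):
  loop 1: 6 segments, perimeter = 3.9080
Total perimeter = 3.908

loops=1 perimeter=3.908


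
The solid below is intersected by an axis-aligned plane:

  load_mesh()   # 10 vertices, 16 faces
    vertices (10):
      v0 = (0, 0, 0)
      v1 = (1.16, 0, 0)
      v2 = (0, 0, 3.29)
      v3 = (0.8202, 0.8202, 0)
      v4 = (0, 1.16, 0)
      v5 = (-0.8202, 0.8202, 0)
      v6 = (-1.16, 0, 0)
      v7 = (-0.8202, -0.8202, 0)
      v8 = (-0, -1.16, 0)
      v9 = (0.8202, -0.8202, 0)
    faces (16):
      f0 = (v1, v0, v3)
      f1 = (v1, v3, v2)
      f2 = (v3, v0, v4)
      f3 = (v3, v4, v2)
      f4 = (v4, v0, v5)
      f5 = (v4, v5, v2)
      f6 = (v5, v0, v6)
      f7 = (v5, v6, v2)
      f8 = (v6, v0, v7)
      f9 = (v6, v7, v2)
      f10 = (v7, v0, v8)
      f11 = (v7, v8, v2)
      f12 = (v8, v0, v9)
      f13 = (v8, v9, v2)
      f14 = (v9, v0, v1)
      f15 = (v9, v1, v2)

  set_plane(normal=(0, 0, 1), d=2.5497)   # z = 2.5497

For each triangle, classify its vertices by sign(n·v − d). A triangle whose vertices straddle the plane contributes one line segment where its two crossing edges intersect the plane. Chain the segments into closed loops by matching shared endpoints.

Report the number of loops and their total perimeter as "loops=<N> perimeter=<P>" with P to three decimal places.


Straddling triangles (8 of 16):
  (v1,v3,v2) [--+] → (0.184557, 0.184557, 2.5497)–(0.261018, 0, 2.5497)  len=0.1998
  (v3,v4,v2) [--+] → (0, 0.261018, 2.5497)–(0.184557, 0.184557, 2.5497)  len=0.1998
  (v4,v5,v2) [--+] → (-0.184557, 0.184557, 2.5497)–(0, 0.261018, 2.5497)  len=0.1998
  (v5,v6,v2) [--+] → (-0.261018, 0, 2.5497)–(-0.184557, 0.184557, 2.5497)  len=0.1998
  (v6,v7,v2) [--+] → (-0.184557, -0.184557, 2.5497)–(-0.261018, 0, 2.5497)  len=0.1998
  (v7,v8,v2) [--+] → (0, -0.261018, 2.5497)–(-0.184557, -0.184557, 2.5497)  len=0.1998
  (v8,v9,v2) [--+] → (0.184557, -0.184557, 2.5497)–(0, -0.261018, 2.5497)  len=0.1998
  (v9,v1,v2) [--+] → (0.261018, 0, 2.5497)–(0.184557, -0.184557, 2.5497)  len=0.1998

Chained into 1 loop(s):
  loop 1: 8 segments, perimeter = 1.5982
Total perimeter = 1.598

loops=1 perimeter=1.598


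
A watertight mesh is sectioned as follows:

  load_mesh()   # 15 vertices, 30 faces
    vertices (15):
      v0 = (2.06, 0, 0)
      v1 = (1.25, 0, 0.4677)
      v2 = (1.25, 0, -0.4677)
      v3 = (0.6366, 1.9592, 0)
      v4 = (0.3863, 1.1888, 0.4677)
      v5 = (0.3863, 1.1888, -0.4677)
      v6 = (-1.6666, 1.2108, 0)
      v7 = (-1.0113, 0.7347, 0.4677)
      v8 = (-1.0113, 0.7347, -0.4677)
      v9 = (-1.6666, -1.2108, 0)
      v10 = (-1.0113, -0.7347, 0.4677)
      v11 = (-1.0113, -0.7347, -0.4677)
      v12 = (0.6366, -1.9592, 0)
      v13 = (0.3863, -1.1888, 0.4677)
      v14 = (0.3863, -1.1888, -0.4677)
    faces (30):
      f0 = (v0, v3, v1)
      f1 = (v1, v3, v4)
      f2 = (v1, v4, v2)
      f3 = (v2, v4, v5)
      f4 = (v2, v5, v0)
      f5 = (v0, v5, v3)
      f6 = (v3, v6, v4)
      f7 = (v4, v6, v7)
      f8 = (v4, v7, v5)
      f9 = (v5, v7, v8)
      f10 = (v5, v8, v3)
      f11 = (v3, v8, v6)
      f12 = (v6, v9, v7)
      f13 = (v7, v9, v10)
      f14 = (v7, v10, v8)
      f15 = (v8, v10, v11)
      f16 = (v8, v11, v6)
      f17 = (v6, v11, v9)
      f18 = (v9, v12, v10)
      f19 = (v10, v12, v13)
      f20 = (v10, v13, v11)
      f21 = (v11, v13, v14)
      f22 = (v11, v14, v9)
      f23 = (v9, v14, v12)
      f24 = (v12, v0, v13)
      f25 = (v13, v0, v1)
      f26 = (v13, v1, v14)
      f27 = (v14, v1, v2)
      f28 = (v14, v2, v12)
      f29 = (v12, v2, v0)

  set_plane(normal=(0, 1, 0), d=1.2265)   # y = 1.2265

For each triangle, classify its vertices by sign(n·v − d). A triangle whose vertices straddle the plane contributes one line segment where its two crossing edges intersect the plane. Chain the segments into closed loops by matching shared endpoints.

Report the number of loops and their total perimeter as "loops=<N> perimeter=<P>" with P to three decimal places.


loops=1 perimeter=5.910

Straddling triangles (6 of 30):
  (v0,v3,v1) [-+-] → (1.16892, 1.2265, 0)–(0.865999, 1.2265, 0.17491)  len=0.3498
  (v1,v3,v4) [-+-] → (0.865999, 1.2265, 0.17491)–(0.398549, 1.2265, 0.444813)  len=0.5398
  (v0,v5,v3) [--+] → (0.398549, 1.2265, -0.444813)–(1.16892, 1.2265, 0)  len=0.8896
  (v3,v6,v4) [+--] → (-1.61828, 1.2265, 0)–(0.398549, 1.2265, 0.444813)  len=2.0653
  (v5,v8,v3) [--+] → (-0.349448, 1.2265, -0.279856)–(0.398549, 1.2265, -0.444813)  len=0.7660
  (v3,v8,v6) [+--] → (-0.349448, 1.2265, -0.279856)–(-1.61828, 1.2265, 0)  len=1.2993

Chained into 1 loop(s):
  loop 1: 6 segments, perimeter = 5.9097
Total perimeter = 5.910


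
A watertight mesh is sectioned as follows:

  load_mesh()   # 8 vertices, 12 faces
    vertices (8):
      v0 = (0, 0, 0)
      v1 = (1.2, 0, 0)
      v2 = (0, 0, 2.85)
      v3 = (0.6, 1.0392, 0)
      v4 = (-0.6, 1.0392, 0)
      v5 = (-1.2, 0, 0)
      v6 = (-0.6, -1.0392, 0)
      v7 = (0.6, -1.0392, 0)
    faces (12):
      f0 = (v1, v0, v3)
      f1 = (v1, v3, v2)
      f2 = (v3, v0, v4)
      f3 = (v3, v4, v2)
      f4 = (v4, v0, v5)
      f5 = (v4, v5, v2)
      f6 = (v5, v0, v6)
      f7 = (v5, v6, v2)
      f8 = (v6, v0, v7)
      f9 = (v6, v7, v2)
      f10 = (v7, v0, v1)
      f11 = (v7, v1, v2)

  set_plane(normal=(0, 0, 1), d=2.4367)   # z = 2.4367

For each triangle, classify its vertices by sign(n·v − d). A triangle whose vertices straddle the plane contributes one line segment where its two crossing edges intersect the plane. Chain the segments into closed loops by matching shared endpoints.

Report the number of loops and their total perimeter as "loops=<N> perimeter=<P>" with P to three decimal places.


loops=1 perimeter=1.044

Straddling triangles (6 of 12):
  (v1,v3,v2) [--+] → (0.0870105, 0.150702, 2.4367)–(0.174021, 0, 2.4367)  len=0.1740
  (v3,v4,v2) [--+] → (-0.0870105, 0.150702, 2.4367)–(0.0870105, 0.150702, 2.4367)  len=0.1740
  (v4,v5,v2) [--+] → (-0.174021, 0, 2.4367)–(-0.0870105, 0.150702, 2.4367)  len=0.1740
  (v5,v6,v2) [--+] → (-0.0870105, -0.150702, 2.4367)–(-0.174021, 0, 2.4367)  len=0.1740
  (v6,v7,v2) [--+] → (0.0870105, -0.150702, 2.4367)–(-0.0870105, -0.150702, 2.4367)  len=0.1740
  (v7,v1,v2) [--+] → (0.174021, 0, 2.4367)–(0.0870105, -0.150702, 2.4367)  len=0.1740

Chained into 1 loop(s):
  loop 1: 6 segments, perimeter = 1.0441
Total perimeter = 1.044


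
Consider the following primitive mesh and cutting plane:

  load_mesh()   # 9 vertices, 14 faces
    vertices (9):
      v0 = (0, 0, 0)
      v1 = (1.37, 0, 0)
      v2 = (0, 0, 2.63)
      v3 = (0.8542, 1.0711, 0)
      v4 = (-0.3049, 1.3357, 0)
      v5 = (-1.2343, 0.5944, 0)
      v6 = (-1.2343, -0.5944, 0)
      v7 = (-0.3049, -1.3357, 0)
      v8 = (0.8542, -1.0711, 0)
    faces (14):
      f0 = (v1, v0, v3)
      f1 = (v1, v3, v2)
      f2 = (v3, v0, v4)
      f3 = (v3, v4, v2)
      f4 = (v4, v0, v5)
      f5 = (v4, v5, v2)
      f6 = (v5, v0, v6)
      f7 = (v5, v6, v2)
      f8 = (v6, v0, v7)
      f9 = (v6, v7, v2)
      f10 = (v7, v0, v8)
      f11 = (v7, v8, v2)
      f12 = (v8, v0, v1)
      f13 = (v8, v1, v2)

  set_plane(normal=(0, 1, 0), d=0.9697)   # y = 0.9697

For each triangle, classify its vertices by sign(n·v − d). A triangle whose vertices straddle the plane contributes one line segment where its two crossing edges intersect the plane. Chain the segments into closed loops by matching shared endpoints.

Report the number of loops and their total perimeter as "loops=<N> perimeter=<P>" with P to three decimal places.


loops=1 perimeter=3.950

Straddling triangles (6 of 14):
  (v1,v0,v3) [--+] → (0.773334, 0.9697, 0)–(0.90303, 0.9697, 0)  len=0.1297
  (v1,v3,v2) [-+-] → (0.90303, 0.9697, 0)–(0.773334, 0.9697, 0.24898)  len=0.2807
  (v3,v0,v4) [+-+] → (0.773334, 0.9697, 0)–(-0.221353, 0.9697, 0)  len=0.9947
  (v3,v4,v2) [++-] → (-0.221353, 0.9697, 0.720656)–(0.773334, 0.9697, 0.24898)  len=1.1009
  (v4,v0,v5) [+--] → (-0.221353, 0.9697, 0)–(-0.76377, 0.9697, 0)  len=0.5424
  (v4,v5,v2) [+--] → (-0.76377, 0.9697, 0)–(-0.221353, 0.9697, 0.720656)  len=0.9020

Chained into 1 loop(s):
  loop 1: 6 segments, perimeter = 3.9504
Total perimeter = 3.950


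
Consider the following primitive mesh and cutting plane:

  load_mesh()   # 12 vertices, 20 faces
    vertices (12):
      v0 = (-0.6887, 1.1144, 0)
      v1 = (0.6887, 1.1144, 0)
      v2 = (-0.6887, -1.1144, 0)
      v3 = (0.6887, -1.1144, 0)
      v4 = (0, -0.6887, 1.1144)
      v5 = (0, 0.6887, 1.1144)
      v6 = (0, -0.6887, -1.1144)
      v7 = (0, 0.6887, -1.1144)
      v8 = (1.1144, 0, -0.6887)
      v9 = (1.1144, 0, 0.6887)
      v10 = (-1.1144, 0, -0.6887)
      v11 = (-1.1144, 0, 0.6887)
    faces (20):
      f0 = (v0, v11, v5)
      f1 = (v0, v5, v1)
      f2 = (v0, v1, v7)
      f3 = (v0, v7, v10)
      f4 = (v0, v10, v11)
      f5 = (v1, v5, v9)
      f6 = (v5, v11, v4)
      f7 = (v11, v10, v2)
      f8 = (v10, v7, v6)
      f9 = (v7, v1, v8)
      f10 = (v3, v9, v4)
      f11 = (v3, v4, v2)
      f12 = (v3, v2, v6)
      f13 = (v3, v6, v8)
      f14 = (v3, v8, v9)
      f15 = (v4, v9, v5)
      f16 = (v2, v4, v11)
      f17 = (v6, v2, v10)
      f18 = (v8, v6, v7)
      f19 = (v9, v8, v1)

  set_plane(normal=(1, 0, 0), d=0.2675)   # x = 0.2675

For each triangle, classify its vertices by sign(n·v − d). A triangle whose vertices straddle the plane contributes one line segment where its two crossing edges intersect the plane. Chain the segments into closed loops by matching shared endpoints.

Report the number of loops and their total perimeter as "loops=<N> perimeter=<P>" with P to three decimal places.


Straddling triangles (10 of 20):
  (v0,v5,v1) [--+] → (0.2675, 0.854047, 0.681553)–(0.2675, 1.1144, 0)  len=0.7296
  (v0,v1,v7) [-+-] → (0.2675, 1.1144, 0)–(0.2675, 0.854047, -0.681553)  len=0.7296
  (v1,v5,v9) [+-+] → (0.2675, 0.854047, 0.681553)–(0.2675, 0.523385, 1.01222)  len=0.4676
  (v7,v1,v8) [-++] → (0.2675, 0.854047, -0.681553)–(0.2675, 0.523385, -1.01222)  len=0.4676
  (v3,v9,v4) [++-] → (0.2675, -0.523385, 1.01222)–(0.2675, -0.854047, 0.681553)  len=0.4676
  (v3,v4,v2) [+--] → (0.2675, -0.854047, 0.681553)–(0.2675, -1.1144, 0)  len=0.7296
  (v3,v2,v6) [+--] → (0.2675, -1.1144, 0)–(0.2675, -0.854047, -0.681553)  len=0.7296
  (v3,v6,v8) [+-+] → (0.2675, -0.854047, -0.681553)–(0.2675, -0.523385, -1.01222)  len=0.4676
  (v4,v9,v5) [-+-] → (0.2675, -0.523385, 1.01222)–(0.2675, 0.523385, 1.01222)  len=1.0468
  (v8,v6,v7) [+--] → (0.2675, -0.523385, -1.01222)–(0.2675, 0.523385, -1.01222)  len=1.0468

Chained into 1 loop(s):
  loop 1: 10 segments, perimeter = 6.8824
Total perimeter = 6.882

loops=1 perimeter=6.882


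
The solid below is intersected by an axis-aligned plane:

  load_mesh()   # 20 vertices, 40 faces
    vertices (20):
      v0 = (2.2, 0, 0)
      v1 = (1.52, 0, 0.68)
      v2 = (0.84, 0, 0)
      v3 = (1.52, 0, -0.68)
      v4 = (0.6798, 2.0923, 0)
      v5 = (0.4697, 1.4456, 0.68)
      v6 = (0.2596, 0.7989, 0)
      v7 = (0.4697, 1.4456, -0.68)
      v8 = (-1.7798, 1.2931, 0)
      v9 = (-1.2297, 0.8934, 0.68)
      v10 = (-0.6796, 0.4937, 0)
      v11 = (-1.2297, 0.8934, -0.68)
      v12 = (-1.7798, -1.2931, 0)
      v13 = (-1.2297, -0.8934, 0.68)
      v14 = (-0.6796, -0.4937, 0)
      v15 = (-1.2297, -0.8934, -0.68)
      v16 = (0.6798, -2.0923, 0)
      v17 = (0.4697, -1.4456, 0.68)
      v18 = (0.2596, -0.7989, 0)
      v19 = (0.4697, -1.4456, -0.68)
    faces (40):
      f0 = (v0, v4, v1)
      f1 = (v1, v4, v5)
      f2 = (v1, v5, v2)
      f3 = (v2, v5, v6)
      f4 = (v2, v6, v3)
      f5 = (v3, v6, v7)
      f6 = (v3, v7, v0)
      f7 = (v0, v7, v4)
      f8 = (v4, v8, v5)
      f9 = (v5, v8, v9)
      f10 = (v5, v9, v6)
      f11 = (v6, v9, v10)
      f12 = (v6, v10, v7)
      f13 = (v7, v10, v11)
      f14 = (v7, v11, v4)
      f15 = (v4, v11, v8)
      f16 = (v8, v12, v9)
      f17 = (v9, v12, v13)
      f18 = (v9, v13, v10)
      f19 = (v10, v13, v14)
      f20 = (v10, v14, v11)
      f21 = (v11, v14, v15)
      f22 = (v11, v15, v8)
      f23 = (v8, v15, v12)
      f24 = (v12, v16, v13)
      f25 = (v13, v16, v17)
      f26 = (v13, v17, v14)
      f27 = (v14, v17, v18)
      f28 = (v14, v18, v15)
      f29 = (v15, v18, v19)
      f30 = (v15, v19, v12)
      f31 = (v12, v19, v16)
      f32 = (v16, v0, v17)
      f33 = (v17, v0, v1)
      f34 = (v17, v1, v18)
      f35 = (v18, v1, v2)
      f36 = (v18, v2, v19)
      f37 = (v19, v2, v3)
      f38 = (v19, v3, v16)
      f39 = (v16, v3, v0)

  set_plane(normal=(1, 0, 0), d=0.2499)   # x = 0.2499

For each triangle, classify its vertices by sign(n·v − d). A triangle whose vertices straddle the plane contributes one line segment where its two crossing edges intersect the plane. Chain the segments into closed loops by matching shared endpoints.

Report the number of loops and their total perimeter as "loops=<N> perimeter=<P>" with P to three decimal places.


loops=2 perimeter=7.142

Straddling triangles (16 of 40):
  (v4,v8,v5) [+-+] → (0.2499, 1.95261, 0)–(0.2499, 1.4307, 0.613557)  len=0.8055
  (v5,v8,v9) [+--] → (0.2499, 1.4307, 0.613557)–(0.2499, 1.37418, 0.68)  len=0.0872
  (v5,v9,v6) [+-+] → (0.2499, 1.37418, 0.68)–(0.2499, 0.799515, 0.00442893)  len=0.8869
  (v6,v9,v10) [+--] → (0.2499, 0.799515, 0.00442893)–(0.2499, 0.795748, 0)  len=0.0058
  (v6,v10,v7) [+-+] → (0.2499, 0.795748, 0)–(0.2499, 1.26355, -0.549952)  len=0.7220
  (v7,v10,v11) [+--] → (0.2499, 1.26355, -0.549952)–(0.2499, 1.37418, -0.68)  len=0.1707
  (v7,v11,v4) [+-+] → (0.2499, 1.37418, -0.68)–(0.2499, 1.82238, -0.153093)  len=0.6917
  (v4,v11,v8) [+--] → (0.2499, 1.82238, -0.153093)–(0.2499, 1.95261, 0)  len=0.2010
  (v12,v16,v13) [-+-] → (0.2499, -1.95261, 0)–(0.2499, -1.82238, 0.153093)  len=0.2010
  (v13,v16,v17) [-++] → (0.2499, -1.82238, 0.153093)–(0.2499, -1.37418, 0.68)  len=0.6917
  (v13,v17,v14) [-+-] → (0.2499, -1.37418, 0.68)–(0.2499, -1.26355, 0.549952)  len=0.1707
  (v14,v17,v18) [-++] → (0.2499, -1.26355, 0.549952)–(0.2499, -0.795748, 0)  len=0.7220
  (v14,v18,v15) [-+-] → (0.2499, -0.795748, 0)–(0.2499, -0.799515, -0.00442893)  len=0.0058
  (v15,v18,v19) [-++] → (0.2499, -0.799515, -0.00442893)–(0.2499, -1.37418, -0.68)  len=0.8869
  (v15,v19,v12) [-+-] → (0.2499, -1.37418, -0.68)–(0.2499, -1.4307, -0.613557)  len=0.0872
  (v12,v19,v16) [-++] → (0.2499, -1.4307, -0.613557)–(0.2499, -1.95261, 0)  len=0.8055

Chained into 2 loop(s):
  loop 1: 8 segments, perimeter = 3.5710
  loop 2: 8 segments, perimeter = 3.5710
Total perimeter = 7.142


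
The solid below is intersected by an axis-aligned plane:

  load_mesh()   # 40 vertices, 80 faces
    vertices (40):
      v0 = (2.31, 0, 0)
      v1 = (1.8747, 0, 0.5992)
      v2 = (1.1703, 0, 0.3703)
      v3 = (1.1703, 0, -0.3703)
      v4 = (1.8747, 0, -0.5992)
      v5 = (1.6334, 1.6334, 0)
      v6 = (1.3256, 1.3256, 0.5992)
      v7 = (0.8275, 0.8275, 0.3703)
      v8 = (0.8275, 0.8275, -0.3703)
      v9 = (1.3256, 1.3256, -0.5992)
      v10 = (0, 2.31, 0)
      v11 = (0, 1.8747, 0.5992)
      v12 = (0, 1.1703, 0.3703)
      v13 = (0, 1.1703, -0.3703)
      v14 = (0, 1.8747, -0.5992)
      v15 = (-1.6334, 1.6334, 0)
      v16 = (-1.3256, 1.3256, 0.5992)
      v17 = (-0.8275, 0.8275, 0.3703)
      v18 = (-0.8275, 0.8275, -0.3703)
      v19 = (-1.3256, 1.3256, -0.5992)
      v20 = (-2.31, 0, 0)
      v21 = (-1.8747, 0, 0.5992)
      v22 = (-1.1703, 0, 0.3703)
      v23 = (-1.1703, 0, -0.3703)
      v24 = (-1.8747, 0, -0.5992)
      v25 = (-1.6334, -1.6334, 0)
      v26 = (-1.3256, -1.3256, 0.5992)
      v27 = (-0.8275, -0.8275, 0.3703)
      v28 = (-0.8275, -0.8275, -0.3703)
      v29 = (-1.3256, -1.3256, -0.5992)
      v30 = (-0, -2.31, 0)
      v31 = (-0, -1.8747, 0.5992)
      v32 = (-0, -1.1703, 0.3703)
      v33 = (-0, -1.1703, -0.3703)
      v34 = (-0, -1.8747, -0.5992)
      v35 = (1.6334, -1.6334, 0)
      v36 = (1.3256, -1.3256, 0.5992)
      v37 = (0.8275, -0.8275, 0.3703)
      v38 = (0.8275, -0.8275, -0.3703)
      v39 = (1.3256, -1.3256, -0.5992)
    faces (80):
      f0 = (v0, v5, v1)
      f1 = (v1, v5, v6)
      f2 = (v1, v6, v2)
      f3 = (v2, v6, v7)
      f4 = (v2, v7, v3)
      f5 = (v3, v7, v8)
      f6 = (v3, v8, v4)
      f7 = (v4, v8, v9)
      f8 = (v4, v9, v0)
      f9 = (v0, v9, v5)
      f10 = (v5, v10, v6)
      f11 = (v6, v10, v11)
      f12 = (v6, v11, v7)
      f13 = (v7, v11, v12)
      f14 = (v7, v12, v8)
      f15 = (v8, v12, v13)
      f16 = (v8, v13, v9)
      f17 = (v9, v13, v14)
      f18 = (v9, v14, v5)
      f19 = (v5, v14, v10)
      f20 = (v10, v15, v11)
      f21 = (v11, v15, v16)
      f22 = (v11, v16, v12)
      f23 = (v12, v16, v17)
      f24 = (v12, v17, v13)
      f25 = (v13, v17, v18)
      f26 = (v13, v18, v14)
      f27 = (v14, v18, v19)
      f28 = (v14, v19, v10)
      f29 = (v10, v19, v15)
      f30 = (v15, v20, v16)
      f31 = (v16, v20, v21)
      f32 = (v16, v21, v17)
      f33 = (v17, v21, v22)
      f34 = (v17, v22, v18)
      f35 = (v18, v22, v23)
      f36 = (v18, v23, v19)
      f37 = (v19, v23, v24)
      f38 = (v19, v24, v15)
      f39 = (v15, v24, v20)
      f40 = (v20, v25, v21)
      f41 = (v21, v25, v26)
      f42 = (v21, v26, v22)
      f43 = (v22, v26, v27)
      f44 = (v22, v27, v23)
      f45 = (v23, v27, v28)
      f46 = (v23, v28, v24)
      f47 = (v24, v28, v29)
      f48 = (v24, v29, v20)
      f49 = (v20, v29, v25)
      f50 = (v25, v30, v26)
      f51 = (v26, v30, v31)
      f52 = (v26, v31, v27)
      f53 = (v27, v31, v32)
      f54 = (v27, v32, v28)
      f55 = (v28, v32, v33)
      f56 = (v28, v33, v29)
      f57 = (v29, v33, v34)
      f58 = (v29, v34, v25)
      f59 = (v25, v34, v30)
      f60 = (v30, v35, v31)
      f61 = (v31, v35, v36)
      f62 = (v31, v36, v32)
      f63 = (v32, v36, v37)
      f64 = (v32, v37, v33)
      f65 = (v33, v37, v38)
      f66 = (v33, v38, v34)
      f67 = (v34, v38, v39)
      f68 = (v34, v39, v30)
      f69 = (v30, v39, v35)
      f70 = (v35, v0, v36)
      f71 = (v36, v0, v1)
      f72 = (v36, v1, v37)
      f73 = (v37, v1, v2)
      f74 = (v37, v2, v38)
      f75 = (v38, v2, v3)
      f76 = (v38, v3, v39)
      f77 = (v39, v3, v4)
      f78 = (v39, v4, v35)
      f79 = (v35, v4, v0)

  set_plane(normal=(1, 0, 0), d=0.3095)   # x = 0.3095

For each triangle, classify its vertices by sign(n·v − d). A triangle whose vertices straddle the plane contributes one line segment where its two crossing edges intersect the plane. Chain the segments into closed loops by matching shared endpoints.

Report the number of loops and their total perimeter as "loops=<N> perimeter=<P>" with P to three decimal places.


Straddling triangles (20 of 80):
  (v5,v10,v6) [+-+] → (0.3095, 2.1818, 0)–(0.3095, 2.08016, 0.139901)  len=0.1729
  (v6,v10,v11) [+--] → (0.3095, 2.08016, 0.139901)–(0.3095, 1.7465, 0.5992)  len=0.5677
  (v6,v11,v7) [+-+] → (0.3095, 1.7465, 0.5992)–(0.3095, 1.48303, 0.513587)  len=0.2770
  (v7,v11,v12) [+--] → (0.3095, 1.48303, 0.513587)–(0.3095, 1.04209, 0.3703)  len=0.4636
  (v7,v12,v8) [+-+] → (0.3095, 1.04209, 0.3703)–(0.3095, 1.04209, 0.0933022)  len=0.2770
  (v8,v12,v13) [+--] → (0.3095, 1.04209, 0.0933022)–(0.3095, 1.04209, -0.3703)  len=0.4636
  (v8,v13,v9) [+-+] → (0.3095, 1.04209, -0.3703)–(0.3095, 1.20656, -0.423743)  len=0.1729
  (v9,v13,v14) [+--] → (0.3095, 1.20656, -0.423743)–(0.3095, 1.7465, -0.5992)  len=0.5677
  (v9,v14,v5) [+-+] → (0.3095, 1.7465, -0.5992)–(0.3095, 1.82898, -0.485662)  len=0.1403
  (v5,v14,v10) [+--] → (0.3095, 1.82898, -0.485662)–(0.3095, 2.1818, 0)  len=0.6003
  (v30,v35,v31) [-+-] → (0.3095, -2.1818, 0)–(0.3095, -1.82898, 0.485662)  len=0.6003
  (v31,v35,v36) [-++] → (0.3095, -1.82898, 0.485662)–(0.3095, -1.7465, 0.5992)  len=0.1403
  (v31,v36,v32) [-+-] → (0.3095, -1.7465, 0.5992)–(0.3095, -1.20656, 0.423743)  len=0.5677
  (v32,v36,v37) [-++] → (0.3095, -1.20656, 0.423743)–(0.3095, -1.04209, 0.3703)  len=0.1729
  (v32,v37,v33) [-+-] → (0.3095, -1.04209, 0.3703)–(0.3095, -1.04209, -0.0933022)  len=0.4636
  (v33,v37,v38) [-++] → (0.3095, -1.04209, -0.0933022)–(0.3095, -1.04209, -0.3703)  len=0.2770
  (v33,v38,v34) [-+-] → (0.3095, -1.04209, -0.3703)–(0.3095, -1.48303, -0.513587)  len=0.4636
  (v34,v38,v39) [-++] → (0.3095, -1.48303, -0.513587)–(0.3095, -1.7465, -0.5992)  len=0.2770
  (v34,v39,v30) [-+-] → (0.3095, -1.7465, -0.5992)–(0.3095, -2.08016, -0.139901)  len=0.5677
  (v30,v39,v35) [-++] → (0.3095, -2.08016, -0.139901)–(0.3095, -2.1818, 0)  len=0.1729

Chained into 2 loop(s):
  loop 1: 10 segments, perimeter = 3.7032
  loop 2: 10 segments, perimeter = 3.7032
Total perimeter = 7.406

loops=2 perimeter=7.406


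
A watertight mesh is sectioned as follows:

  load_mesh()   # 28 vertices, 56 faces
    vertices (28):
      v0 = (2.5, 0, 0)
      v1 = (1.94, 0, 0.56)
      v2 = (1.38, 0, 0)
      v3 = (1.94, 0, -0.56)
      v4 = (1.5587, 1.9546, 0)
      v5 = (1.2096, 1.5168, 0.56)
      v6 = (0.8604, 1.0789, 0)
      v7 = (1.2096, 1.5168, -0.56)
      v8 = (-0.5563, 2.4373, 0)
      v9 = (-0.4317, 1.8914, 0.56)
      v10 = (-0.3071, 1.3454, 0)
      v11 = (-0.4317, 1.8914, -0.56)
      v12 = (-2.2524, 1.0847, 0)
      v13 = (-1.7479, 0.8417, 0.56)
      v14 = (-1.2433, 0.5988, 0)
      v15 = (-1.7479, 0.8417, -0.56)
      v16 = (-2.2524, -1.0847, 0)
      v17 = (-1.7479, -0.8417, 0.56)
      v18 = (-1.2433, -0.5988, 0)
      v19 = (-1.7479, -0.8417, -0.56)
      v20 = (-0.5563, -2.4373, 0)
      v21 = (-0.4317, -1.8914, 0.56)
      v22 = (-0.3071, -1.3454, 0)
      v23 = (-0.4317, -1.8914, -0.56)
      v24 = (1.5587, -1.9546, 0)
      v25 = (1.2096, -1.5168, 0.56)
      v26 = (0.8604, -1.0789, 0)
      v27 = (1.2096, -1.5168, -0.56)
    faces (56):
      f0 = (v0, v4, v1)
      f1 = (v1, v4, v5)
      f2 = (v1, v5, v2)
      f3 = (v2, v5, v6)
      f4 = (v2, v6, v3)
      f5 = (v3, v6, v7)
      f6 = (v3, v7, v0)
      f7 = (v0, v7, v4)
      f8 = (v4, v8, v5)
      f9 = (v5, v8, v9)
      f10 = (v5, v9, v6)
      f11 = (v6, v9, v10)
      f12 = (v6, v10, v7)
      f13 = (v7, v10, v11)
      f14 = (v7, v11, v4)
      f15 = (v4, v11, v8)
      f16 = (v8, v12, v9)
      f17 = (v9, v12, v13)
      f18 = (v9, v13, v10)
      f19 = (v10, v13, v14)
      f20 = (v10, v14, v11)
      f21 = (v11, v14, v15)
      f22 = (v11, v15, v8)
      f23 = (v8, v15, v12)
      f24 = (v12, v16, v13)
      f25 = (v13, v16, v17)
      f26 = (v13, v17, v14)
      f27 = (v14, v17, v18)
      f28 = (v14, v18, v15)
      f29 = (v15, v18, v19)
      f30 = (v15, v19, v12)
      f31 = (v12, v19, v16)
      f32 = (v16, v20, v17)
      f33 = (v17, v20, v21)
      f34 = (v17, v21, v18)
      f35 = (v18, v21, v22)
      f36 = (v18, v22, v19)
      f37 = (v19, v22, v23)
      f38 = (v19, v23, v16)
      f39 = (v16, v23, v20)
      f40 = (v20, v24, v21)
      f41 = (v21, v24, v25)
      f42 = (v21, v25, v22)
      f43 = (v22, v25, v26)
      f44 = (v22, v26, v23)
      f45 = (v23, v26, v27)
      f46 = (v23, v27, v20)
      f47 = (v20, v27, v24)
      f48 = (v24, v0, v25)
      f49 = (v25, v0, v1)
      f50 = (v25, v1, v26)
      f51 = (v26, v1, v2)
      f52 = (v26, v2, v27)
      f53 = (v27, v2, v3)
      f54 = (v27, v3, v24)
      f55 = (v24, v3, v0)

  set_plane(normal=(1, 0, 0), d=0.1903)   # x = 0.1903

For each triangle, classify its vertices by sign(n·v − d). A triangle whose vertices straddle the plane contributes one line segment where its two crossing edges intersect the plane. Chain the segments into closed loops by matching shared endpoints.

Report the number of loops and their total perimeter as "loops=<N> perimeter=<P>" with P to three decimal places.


Straddling triangles (16 of 56):
  (v4,v8,v5) [+-+] → (0.1903, 2.26691, 0)–(0.1903, 2.04812, 0.236761)  len=0.3224
  (v5,v8,v9) [+--] → (0.1903, 2.04812, 0.236761)–(0.1903, 1.74944, 0.56)  len=0.4401
  (v5,v9,v6) [+-+] → (0.1903, 1.74944, 0.56)–(0.1903, 1.50027, 0.290423)  len=0.3671
  (v6,v9,v10) [+--] → (0.1903, 1.50027, 0.290423)–(0.1903, 1.23186, 0)  len=0.3955
  (v6,v10,v7) [+-+] → (0.1903, 1.23186, 0)–(0.1903, 1.40161, -0.183651)  len=0.2501
  (v7,v10,v11) [+--] → (0.1903, 1.40161, -0.183651)–(0.1903, 1.74944, -0.56)  len=0.5125
  (v7,v11,v4) [+-+] → (0.1903, 1.74944, -0.56)–(0.1903, 1.91115, -0.385)  len=0.2383
  (v4,v11,v8) [+--] → (0.1903, 1.91115, -0.385)–(0.1903, 2.26691, 0)  len=0.5242
  (v20,v24,v21) [-+-] → (0.1903, -2.26691, 0)–(0.1903, -1.91115, 0.385)  len=0.5242
  (v21,v24,v25) [-++] → (0.1903, -1.91115, 0.385)–(0.1903, -1.74944, 0.56)  len=0.2383
  (v21,v25,v22) [-+-] → (0.1903, -1.74944, 0.56)–(0.1903, -1.40161, 0.183651)  len=0.5125
  (v22,v25,v26) [-++] → (0.1903, -1.40161, 0.183651)–(0.1903, -1.23186, 0)  len=0.2501
  (v22,v26,v23) [-+-] → (0.1903, -1.23186, 0)–(0.1903, -1.50027, -0.290423)  len=0.3955
  (v23,v26,v27) [-++] → (0.1903, -1.50027, -0.290423)–(0.1903, -1.74944, -0.56)  len=0.3671
  (v23,v27,v20) [-+-] → (0.1903, -1.74944, -0.56)–(0.1903, -2.04812, -0.236761)  len=0.4401
  (v20,v27,v24) [-++] → (0.1903, -2.04812, -0.236761)–(0.1903, -2.26691, 0)  len=0.3224

Chained into 2 loop(s):
  loop 1: 8 segments, perimeter = 3.0501
  loop 2: 8 segments, perimeter = 3.0501
Total perimeter = 6.100

loops=2 perimeter=6.100


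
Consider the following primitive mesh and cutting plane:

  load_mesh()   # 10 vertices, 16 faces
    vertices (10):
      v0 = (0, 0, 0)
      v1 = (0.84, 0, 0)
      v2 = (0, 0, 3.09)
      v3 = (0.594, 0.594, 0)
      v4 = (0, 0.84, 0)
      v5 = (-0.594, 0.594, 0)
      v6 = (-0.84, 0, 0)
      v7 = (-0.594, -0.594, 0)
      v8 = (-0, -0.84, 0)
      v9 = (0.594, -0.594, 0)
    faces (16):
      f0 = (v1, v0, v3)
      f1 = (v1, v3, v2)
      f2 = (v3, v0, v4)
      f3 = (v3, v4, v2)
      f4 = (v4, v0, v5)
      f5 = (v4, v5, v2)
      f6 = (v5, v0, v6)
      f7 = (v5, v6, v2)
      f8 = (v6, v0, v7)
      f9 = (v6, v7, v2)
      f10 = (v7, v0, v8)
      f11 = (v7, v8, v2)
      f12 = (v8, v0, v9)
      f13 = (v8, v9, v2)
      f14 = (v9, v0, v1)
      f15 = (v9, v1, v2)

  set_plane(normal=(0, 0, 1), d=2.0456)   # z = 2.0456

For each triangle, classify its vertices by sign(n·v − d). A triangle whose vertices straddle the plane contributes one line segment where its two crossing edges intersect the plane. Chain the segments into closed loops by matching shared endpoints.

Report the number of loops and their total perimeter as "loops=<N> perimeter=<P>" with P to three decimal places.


loops=1 perimeter=1.738

Straddling triangles (8 of 16):
  (v1,v3,v2) [--+] → (0.200768, 0.200768, 2.0456)–(0.283915, 0, 2.0456)  len=0.2173
  (v3,v4,v2) [--+] → (0, 0.283915, 2.0456)–(0.200768, 0.200768, 2.0456)  len=0.2173
  (v4,v5,v2) [--+] → (-0.200768, 0.200768, 2.0456)–(0, 0.283915, 2.0456)  len=0.2173
  (v5,v6,v2) [--+] → (-0.283915, 0, 2.0456)–(-0.200768, 0.200768, 2.0456)  len=0.2173
  (v6,v7,v2) [--+] → (-0.200768, -0.200768, 2.0456)–(-0.283915, 0, 2.0456)  len=0.2173
  (v7,v8,v2) [--+] → (0, -0.283915, 2.0456)–(-0.200768, -0.200768, 2.0456)  len=0.2173
  (v8,v9,v2) [--+] → (0.200768, -0.200768, 2.0456)–(0, -0.283915, 2.0456)  len=0.2173
  (v9,v1,v2) [--+] → (0.283915, 0, 2.0456)–(0.200768, -0.200768, 2.0456)  len=0.2173

Chained into 1 loop(s):
  loop 1: 8 segments, perimeter = 1.7384
Total perimeter = 1.738


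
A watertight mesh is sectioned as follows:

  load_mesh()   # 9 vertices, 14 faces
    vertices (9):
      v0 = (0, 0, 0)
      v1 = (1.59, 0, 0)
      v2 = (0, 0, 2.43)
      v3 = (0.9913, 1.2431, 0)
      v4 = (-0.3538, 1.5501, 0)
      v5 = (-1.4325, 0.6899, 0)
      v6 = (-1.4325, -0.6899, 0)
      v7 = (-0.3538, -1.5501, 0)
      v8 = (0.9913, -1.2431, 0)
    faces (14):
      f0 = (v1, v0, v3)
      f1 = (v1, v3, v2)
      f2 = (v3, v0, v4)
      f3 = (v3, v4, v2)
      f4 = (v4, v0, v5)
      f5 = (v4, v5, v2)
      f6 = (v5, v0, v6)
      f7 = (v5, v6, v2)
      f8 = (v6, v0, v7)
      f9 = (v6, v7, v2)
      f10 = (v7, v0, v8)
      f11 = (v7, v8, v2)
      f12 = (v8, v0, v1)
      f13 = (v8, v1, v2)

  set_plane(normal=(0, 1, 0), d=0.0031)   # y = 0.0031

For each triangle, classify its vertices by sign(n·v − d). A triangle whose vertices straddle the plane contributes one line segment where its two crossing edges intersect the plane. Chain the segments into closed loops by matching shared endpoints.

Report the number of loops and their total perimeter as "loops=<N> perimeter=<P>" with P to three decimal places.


loops=1 perimeter=8.738

Straddling triangles (8 of 14):
  (v1,v0,v3) [--+] → (0.00247207, 0.0031, 0)–(1.58851, 0.0031, 0)  len=1.5860
  (v1,v3,v2) [-+-] → (1.58851, 0.0031, 0)–(0.00247207, 0.0031, 2.42394)  len=2.8967
  (v3,v0,v4) [+-+] → (0.00247207, 0.0031, 0)–(-0.000707554, 0.0031, 0)  len=0.0032
  (v3,v4,v2) [++-] → (-0.000707554, 0.0031, 2.42514)–(0.00247207, 0.0031, 2.42394)  len=0.0034
  (v4,v0,v5) [+-+] → (-0.000707554, 0.0031, 0)–(-0.0064368, 0.0031, 0)  len=0.0057
  (v4,v5,v2) [++-] → (-0.0064368, 0.0031, 2.41908)–(-0.000707554, 0.0031, 2.42514)  len=0.0083
  (v5,v0,v6) [+--] → (-0.0064368, 0.0031, 0)–(-1.4325, 0.0031, 0)  len=1.4261
  (v5,v6,v2) [+--] → (-1.4325, 0.0031, 0)–(-0.0064368, 0.0031, 2.41908)  len=2.8081

Chained into 1 loop(s):
  loop 1: 8 segments, perimeter = 8.7376
Total perimeter = 8.738
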